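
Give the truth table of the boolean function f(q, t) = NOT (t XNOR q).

q | t | Output
--------------
0 | 0 | 0
0 | 1 | 1
1 | 0 | 1
1 | 1 | 0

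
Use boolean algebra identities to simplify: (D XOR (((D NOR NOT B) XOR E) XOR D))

By XOR self-cancellation ((E XOR v) XOR v = E):
= ((D NOR NOT B) XOR E)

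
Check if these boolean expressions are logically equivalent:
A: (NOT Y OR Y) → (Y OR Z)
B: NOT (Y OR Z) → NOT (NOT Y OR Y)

Yes, Contrapositive is always equivalent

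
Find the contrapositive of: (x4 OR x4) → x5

Contrapositive: NOT x5 → NOT (x4 OR x4)
Note: A statement and its contrapositive are logically equivalent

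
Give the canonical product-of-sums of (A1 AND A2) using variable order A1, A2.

ΠM(0, 1, 2) = (A1 OR A2) AND (A1 OR NOT A2) AND (NOT A1 OR A2)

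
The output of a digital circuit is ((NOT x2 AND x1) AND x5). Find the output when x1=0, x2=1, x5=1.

Substituting: ((NOT 1 AND 0) AND 1)
= 0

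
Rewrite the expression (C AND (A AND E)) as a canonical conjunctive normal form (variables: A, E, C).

(A OR E OR C) AND (A OR E OR NOT C) AND (A OR NOT E OR C) AND (A OR NOT E OR NOT C) AND (NOT A OR E OR C) AND (NOT A OR E OR NOT C) AND (NOT A OR NOT E OR C)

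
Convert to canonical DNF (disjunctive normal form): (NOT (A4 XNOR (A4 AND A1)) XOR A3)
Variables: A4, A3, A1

(NOT A4 AND A3 AND NOT A1) OR (NOT A4 AND A3 AND A1) OR (A4 AND NOT A3 AND NOT A1) OR (A4 AND A3 AND A1)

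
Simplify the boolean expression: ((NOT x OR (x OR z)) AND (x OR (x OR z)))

By distribution ((E OR v) AND (E OR NOT v) = E):
= (x OR z)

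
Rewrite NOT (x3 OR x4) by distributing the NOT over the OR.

NOT x3 AND NOT x4
De Morgan's: NOT(OR of terms) = AND of negations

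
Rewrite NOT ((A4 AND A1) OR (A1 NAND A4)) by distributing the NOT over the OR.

NOT (A4 AND A1) AND NOT (A1 NAND A4)
De Morgan's: NOT(OR of terms) = AND of negations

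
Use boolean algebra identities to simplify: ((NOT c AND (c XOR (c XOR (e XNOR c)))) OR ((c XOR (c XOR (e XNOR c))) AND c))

By distribution ((E AND v) OR (E AND NOT v) = E) then XOR self-cancellation ((E XOR v) XOR v = E):
= (e XNOR c)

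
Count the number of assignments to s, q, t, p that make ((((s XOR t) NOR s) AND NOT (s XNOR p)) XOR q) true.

Satisfying assignments: (0,0,0,1), (0,1,0,0), (0,1,1,0), (0,1,1,1), (1,1,0,0), (1,1,0,1), (1,1,1,0), (1,1,1,1)
Count: 8 out of 16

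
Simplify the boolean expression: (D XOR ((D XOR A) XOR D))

By XOR self-cancellation ((E XOR v) XOR v = E):
= (D XOR A)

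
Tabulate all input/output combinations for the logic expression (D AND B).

B | D | Output
--------------
0 | 0 | 0
0 | 1 | 0
1 | 0 | 0
1 | 1 | 1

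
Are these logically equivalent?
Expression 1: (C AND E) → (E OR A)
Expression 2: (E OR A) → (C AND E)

No, Converse is not equivalent to original (counterexample: C=0, A=0, E=1)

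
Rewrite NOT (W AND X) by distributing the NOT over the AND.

NOT W OR NOT X
De Morgan's: NOT(AND of terms) = OR of negations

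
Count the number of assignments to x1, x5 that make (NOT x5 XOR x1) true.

Satisfying assignments: (0,0), (1,1)
Count: 2 out of 4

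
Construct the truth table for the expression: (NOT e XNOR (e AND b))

e | b | Output
--------------
0 | 0 | 0
0 | 1 | 0
1 | 0 | 1
1 | 1 | 0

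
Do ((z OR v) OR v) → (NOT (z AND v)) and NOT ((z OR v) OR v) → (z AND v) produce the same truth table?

No, Inverse is not equivalent to original (counterexample: v=0, z=0)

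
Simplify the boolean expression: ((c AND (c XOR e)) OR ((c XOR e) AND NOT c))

By distribution ((E AND v) OR (E AND NOT v) = E):
= (c XOR e)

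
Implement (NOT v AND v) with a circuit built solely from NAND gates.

(((v NAND v) NAND v) NAND ((v NAND v) NAND v))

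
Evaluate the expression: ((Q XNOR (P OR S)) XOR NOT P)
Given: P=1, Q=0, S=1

Substituting: ((0 XNOR (1 OR 1)) XOR NOT 1)
= 0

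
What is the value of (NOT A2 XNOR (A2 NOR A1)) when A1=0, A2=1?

Substituting: (NOT 1 XNOR (1 NOR 0))
= 1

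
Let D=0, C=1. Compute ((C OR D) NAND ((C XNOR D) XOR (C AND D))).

Substituting: ((1 OR 0) NAND ((1 XNOR 0) XOR (1 AND 0)))
= 1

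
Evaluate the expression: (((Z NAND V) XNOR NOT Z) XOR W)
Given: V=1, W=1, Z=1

Substituting: (((1 NAND 1) XNOR NOT 1) XOR 1)
= 0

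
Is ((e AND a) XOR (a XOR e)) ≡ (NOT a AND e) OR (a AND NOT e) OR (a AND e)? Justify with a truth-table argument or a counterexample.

Yes, they are equivalent — the two output columns agree on all 4 assignments:
a | e | Expression 1 | Expression 2
-----------------------------------
0 | 0 | 0 | 0
0 | 1 | 1 | 1
1 | 0 | 1 | 1
1 | 1 | 1 | 1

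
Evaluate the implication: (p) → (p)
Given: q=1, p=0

Antecedent (p) = 0; consequent (p) = 0.
0 → 0 = 1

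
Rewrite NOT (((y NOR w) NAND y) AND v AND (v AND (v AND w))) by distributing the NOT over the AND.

NOT ((y NOR w) NAND y) OR NOT v OR NOT (v AND (v AND w))
De Morgan's: NOT(AND of terms) = OR of negations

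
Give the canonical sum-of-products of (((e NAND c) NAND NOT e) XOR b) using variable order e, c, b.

Σm(1, 3, 4, 6) = (NOT e AND NOT c AND b) OR (NOT e AND c AND b) OR (e AND NOT c AND NOT b) OR (e AND c AND NOT b)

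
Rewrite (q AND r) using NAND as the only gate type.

((q NAND r) NAND (q NAND r))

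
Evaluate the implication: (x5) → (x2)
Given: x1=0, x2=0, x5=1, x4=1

Antecedent (x5) = 1; consequent (x2) = 0.
1 → 0 = 0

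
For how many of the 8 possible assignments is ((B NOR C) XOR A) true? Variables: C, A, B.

Satisfying assignments: (0,0,0), (0,1,1), (1,1,0), (1,1,1)
Count: 4 out of 8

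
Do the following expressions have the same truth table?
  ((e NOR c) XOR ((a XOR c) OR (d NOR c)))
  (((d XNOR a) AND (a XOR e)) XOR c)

No. Counterexample: with d=0, e=0, c=1, a=1, Expression 1 = 0 but Expression 2 = 1.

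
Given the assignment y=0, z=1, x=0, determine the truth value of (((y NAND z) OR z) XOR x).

Substituting: (((0 NAND 1) OR 1) XOR 0)
= 1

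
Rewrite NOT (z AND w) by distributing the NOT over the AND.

NOT z OR NOT w
De Morgan's: NOT(AND of terms) = OR of negations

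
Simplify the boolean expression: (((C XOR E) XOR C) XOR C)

By XOR self-cancellation ((E XOR v) XOR v = E):
= (C XOR E)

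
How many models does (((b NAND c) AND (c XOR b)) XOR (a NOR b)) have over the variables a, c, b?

Satisfying assignments: (0,0,0), (0,0,1), (1,0,1), (1,1,0)
Count: 4 out of 8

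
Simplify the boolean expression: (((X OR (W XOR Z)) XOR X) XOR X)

By XOR self-cancellation ((E XOR v) XOR v = E):
= (X OR (W XOR Z))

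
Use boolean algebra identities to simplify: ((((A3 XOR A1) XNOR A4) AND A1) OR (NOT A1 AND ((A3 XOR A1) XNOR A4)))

By distribution ((E AND v) OR (E AND NOT v) = E):
= ((A3 XOR A1) XNOR A4)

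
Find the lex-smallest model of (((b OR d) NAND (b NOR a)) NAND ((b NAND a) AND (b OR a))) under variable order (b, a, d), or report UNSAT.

b=0, a=0, d=0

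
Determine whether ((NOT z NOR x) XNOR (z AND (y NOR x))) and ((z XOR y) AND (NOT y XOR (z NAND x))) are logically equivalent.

No. Counterexample: with y=0, x=0, z=0, Expression 1 = 1 but Expression 2 = 0.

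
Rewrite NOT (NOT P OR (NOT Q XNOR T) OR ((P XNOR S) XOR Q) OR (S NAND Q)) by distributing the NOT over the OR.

P AND NOT (NOT Q XNOR T) AND NOT ((P XNOR S) XOR Q) AND NOT (S NAND Q)
De Morgan's: NOT(OR of terms) = AND of negations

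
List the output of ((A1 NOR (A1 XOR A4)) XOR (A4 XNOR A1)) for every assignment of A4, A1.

A4 | A1 | Output
----------------
0 | 0 | 0
0 | 1 | 0
1 | 0 | 0
1 | 1 | 1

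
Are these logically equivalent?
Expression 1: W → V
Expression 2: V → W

No, Converse is not equivalent to original (counterexample: W=0, V=1)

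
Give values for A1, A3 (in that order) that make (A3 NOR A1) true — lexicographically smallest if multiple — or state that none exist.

A1=0, A3=0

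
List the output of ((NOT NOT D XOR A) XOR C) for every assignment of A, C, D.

A | C | D | Output
------------------
0 | 0 | 0 | 0
0 | 0 | 1 | 1
0 | 1 | 0 | 1
0 | 1 | 1 | 0
1 | 0 | 0 | 1
1 | 0 | 1 | 0
1 | 1 | 0 | 0
1 | 1 | 1 | 1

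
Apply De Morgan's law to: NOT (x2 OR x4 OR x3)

NOT x2 AND NOT x4 AND NOT x3
De Morgan's: NOT(OR of terms) = AND of negations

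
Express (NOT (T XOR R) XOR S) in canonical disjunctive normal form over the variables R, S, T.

(NOT R AND NOT S AND NOT T) OR (NOT R AND S AND T) OR (R AND NOT S AND T) OR (R AND S AND NOT T)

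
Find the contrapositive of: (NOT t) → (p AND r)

Contrapositive: NOT (p AND r) → t
Note: A statement and its contrapositive are logically equivalent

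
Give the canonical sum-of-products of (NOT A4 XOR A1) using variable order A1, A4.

Σm(0, 3) = (NOT A1 AND NOT A4) OR (A1 AND A4)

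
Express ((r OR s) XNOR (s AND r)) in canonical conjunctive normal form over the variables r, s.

(r OR NOT s) AND (NOT r OR s)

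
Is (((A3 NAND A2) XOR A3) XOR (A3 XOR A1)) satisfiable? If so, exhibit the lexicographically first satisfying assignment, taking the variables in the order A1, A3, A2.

A1=0, A3=0, A2=0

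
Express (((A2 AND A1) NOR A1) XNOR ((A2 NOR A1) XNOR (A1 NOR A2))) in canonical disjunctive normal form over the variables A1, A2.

(NOT A1 AND NOT A2) OR (NOT A1 AND A2)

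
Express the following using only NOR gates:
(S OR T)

((S NOR T) NOR (S NOR T))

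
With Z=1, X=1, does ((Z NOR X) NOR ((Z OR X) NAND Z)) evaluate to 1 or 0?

Substituting: ((1 NOR 1) NOR ((1 OR 1) NAND 1))
= 1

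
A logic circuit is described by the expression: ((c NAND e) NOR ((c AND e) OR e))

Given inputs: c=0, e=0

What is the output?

Substituting: ((0 NAND 0) NOR ((0 AND 0) OR 0))
= 0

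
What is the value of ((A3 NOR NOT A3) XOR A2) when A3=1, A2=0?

Substituting: ((1 NOR NOT 1) XOR 0)
= 0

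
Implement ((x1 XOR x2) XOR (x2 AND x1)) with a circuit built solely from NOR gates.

((((((((x1 NOR x2) NOR (x1 NOR x2)) NOR ((x1 NOR x2) NOR (x1 NOR x2))) NOR ((((x1 NOR x1) NOR (x2 NOR x2)) NOR ((x1 NOR x1) NOR (x2 NOR x2))) NOR (((x1 NOR x1) NOR (x2 NOR x2)) NOR ((x1 NOR x1) NOR (x2 NOR x2))))) NOR ((x2 NOR x2) NOR (x1 NOR x1))) NOR (((((x1 NOR x2) NOR (x1 NOR x2)) NOR ((x1 NOR x2) NOR (x1 NOR x2))) NOR ((((x1 NOR x1) NOR (x2 NOR x2)) NOR ((x1 NOR x1) NOR (x2 NOR x2))) NOR (((x1 NOR x1) NOR (x2 NOR x2)) NOR ((x1 NOR x1) NOR (x2 NOR x2))))) NOR ((x2 NOR x2) NOR (x1 NOR x1)))) NOR ((((((x1 NOR x2) NOR (x1 NOR x2)) NOR ((x1 NOR x2) NOR (x1 NOR x2))) NOR ((((x1 NOR x1) NOR (x2 NOR x2)) NOR ((x1 NOR x1) NOR (x2 NOR x2))) NOR (((x1 NOR x1) NOR (x2 NOR x2)) NOR ((x1 NOR x1) NOR (x2 NOR x2))))) NOR ((x2 NOR x2) NOR (x1 NOR x1))) NOR (((((x1 NOR x2) NOR (x1 NOR x2)) NOR ((x1 NOR x2) NOR (x1 NOR x2))) NOR ((((x1 NOR x1) NOR (x2 NOR x2)) NOR ((x1 NOR x1) NOR (x2 NOR x2))) NOR (((x1 NOR x1) NOR (x2 NOR x2)) NOR ((x1 NOR x1) NOR (x2 NOR x2))))) NOR ((x2 NOR x2) NOR (x1 NOR x1))))) NOR ((((((((x1 NOR x2) NOR (x1 NOR x2)) NOR ((x1 NOR x2) NOR (x1 NOR x2))) NOR ((((x1 NOR x1) NOR (x2 NOR x2)) NOR ((x1 NOR x1) NOR (x2 NOR x2))) NOR (((x1 NOR x1) NOR (x2 NOR x2)) NOR ((x1 NOR x1) NOR (x2 NOR x2))))) NOR ((((x1 NOR x2) NOR (x1 NOR x2)) NOR ((x1 NOR x2) NOR (x1 NOR x2))) NOR ((((x1 NOR x1) NOR (x2 NOR x2)) NOR ((x1 NOR x1) NOR (x2 NOR x2))) NOR (((x1 NOR x1) NOR (x2 NOR x2)) NOR ((x1 NOR x1) NOR (x2 NOR x2)))))) NOR (((x2 NOR x2) NOR (x1 NOR x1)) NOR ((x2 NOR x2) NOR (x1 NOR x1)))) NOR ((((((x1 NOR x2) NOR (x1 NOR x2)) NOR ((x1 NOR x2) NOR (x1 NOR x2))) NOR ((((x1 NOR x1) NOR (x2 NOR x2)) NOR ((x1 NOR x1) NOR (x2 NOR x2))) NOR (((x1 NOR x1) NOR (x2 NOR x2)) NOR ((x1 NOR x1) NOR (x2 NOR x2))))) NOR ((((x1 NOR x2) NOR (x1 NOR x2)) NOR ((x1 NOR x2) NOR (x1 NOR x2))) NOR ((((x1 NOR x1) NOR (x2 NOR x2)) NOR ((x1 NOR x1) NOR (x2 NOR x2))) NOR (((x1 NOR x1) NOR (x2 NOR x2)) NOR ((x1 NOR x1) NOR (x2 NOR x2)))))) NOR (((x2 NOR x2) NOR (x1 NOR x1)) NOR ((x2 NOR x2) NOR (x1 NOR x1))))) NOR (((((((x1 NOR x2) NOR (x1 NOR x2)) NOR ((x1 NOR x2) NOR (x1 NOR x2))) NOR ((((x1 NOR x1) NOR (x2 NOR x2)) NOR ((x1 NOR x1) NOR (x2 NOR x2))) NOR (((x1 NOR x1) NOR (x2 NOR x2)) NOR ((x1 NOR x1) NOR (x2 NOR x2))))) NOR ((((x1 NOR x2) NOR (x1 NOR x2)) NOR ((x1 NOR x2) NOR (x1 NOR x2))) NOR ((((x1 NOR x1) NOR (x2 NOR x2)) NOR ((x1 NOR x1) NOR (x2 NOR x2))) NOR (((x1 NOR x1) NOR (x2 NOR x2)) NOR ((x1 NOR x1) NOR (x2 NOR x2)))))) NOR (((x2 NOR x2) NOR (x1 NOR x1)) NOR ((x2 NOR x2) NOR (x1 NOR x1)))) NOR ((((((x1 NOR x2) NOR (x1 NOR x2)) NOR ((x1 NOR x2) NOR (x1 NOR x2))) NOR ((((x1 NOR x1) NOR (x2 NOR x2)) NOR ((x1 NOR x1) NOR (x2 NOR x2))) NOR (((x1 NOR x1) NOR (x2 NOR x2)) NOR ((x1 NOR x1) NOR (x2 NOR x2))))) NOR ((((x1 NOR x2) NOR (x1 NOR x2)) NOR ((x1 NOR x2) NOR (x1 NOR x2))) NOR ((((x1 NOR x1) NOR (x2 NOR x2)) NOR ((x1 NOR x1) NOR (x2 NOR x2))) NOR (((x1 NOR x1) NOR (x2 NOR x2)) NOR ((x1 NOR x1) NOR (x2 NOR x2)))))) NOR (((x2 NOR x2) NOR (x1 NOR x1)) NOR ((x2 NOR x2) NOR (x1 NOR x1)))))))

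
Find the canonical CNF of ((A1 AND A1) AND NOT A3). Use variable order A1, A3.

(A1 OR A3) AND (A1 OR NOT A3) AND (NOT A1 OR NOT A3)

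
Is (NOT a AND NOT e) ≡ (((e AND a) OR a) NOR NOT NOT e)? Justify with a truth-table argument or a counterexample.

Yes, they are equivalent — the two output columns agree on all 4 assignments:
a | e | Expression 1 | Expression 2
-----------------------------------
0 | 0 | 1 | 1
0 | 1 | 0 | 0
1 | 0 | 0 | 0
1 | 1 | 0 | 0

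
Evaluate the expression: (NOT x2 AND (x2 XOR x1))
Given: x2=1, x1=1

Substituting: (NOT 1 AND (1 XOR 1))
= 0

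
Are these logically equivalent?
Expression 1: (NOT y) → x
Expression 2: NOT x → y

Yes, Contrapositive is always equivalent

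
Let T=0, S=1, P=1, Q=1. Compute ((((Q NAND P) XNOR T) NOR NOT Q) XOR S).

Substituting: ((((1 NAND 1) XNOR 0) NOR NOT 1) XOR 1)
= 1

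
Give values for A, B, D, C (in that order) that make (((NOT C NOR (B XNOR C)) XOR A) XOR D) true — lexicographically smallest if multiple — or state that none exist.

A=0, B=0, D=0, C=1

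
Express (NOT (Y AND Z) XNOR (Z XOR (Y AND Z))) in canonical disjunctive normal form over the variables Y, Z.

(NOT Y AND Z) OR (Y AND Z)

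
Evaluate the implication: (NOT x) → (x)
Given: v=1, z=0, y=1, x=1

Antecedent (NOT x) = 0; consequent (x) = 1.
0 → 1 = 1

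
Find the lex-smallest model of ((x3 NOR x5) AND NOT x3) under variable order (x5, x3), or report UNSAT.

x5=0, x3=0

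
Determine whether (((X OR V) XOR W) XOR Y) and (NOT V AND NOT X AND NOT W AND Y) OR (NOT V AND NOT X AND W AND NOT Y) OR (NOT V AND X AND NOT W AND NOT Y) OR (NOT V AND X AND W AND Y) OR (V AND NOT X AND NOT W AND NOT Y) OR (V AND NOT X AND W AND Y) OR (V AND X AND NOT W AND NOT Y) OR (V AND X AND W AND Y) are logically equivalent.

Yes, they are equivalent — the two output columns agree on all 16 assignments:
V | X | W | Y | Expression 1 | Expression 2
-------------------------------------------
0 | 0 | 0 | 0 | 0 | 0
0 | 0 | 0 | 1 | 1 | 1
0 | 0 | 1 | 0 | 1 | 1
0 | 0 | 1 | 1 | 0 | 0
0 | 1 | 0 | 0 | 1 | 1
0 | 1 | 0 | 1 | 0 | 0
0 | 1 | 1 | 0 | 0 | 0
0 | 1 | 1 | 1 | 1 | 1
1 | 0 | 0 | 0 | 1 | 1
1 | 0 | 0 | 1 | 0 | 0
1 | 0 | 1 | 0 | 0 | 0
1 | 0 | 1 | 1 | 1 | 1
1 | 1 | 0 | 0 | 1 | 1
1 | 1 | 0 | 1 | 0 | 0
1 | 1 | 1 | 0 | 0 | 0
1 | 1 | 1 | 1 | 1 | 1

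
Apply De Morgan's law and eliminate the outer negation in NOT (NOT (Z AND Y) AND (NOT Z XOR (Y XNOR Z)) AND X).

(Z AND Y) OR NOT (NOT Z XOR (Y XNOR Z)) OR NOT X
De Morgan's: NOT(AND of terms) = OR of negations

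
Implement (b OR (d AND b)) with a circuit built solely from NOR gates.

((b NOR ((d NOR d) NOR (b NOR b))) NOR (b NOR ((d NOR d) NOR (b NOR b))))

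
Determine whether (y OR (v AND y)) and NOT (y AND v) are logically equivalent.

No. Counterexample: with y=0, v=0, Expression 1 = 0 but Expression 2 = 1.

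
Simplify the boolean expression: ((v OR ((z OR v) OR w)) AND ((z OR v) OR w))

By absorption (E AND (E OR v) = E):
= ((z OR v) OR w)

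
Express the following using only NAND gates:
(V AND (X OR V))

((V NAND ((X NAND X) NAND (V NAND V))) NAND (V NAND ((X NAND X) NAND (V NAND V))))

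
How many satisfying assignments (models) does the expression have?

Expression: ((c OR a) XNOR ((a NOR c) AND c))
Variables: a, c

Satisfying assignments: (0,0)
Count: 1 out of 4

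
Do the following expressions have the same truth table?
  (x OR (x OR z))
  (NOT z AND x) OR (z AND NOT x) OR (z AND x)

Yes, they are equivalent — the two output columns agree on all 4 assignments:
z | x | Expression 1 | Expression 2
-----------------------------------
0 | 0 | 0 | 0
0 | 1 | 1 | 1
1 | 0 | 1 | 1
1 | 1 | 1 | 1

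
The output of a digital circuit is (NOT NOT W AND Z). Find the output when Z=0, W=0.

Substituting: (NOT NOT 0 AND 0)
= 0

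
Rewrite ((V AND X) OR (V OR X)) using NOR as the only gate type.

((((V NOR V) NOR (X NOR X)) NOR ((V NOR X) NOR (V NOR X))) NOR (((V NOR V) NOR (X NOR X)) NOR ((V NOR X) NOR (V NOR X))))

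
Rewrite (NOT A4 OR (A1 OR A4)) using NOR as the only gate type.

(((A4 NOR A4) NOR ((A1 NOR A4) NOR (A1 NOR A4))) NOR ((A4 NOR A4) NOR ((A1 NOR A4) NOR (A1 NOR A4))))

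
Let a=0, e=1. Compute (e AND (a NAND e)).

Substituting: (1 AND (0 NAND 1))
= 1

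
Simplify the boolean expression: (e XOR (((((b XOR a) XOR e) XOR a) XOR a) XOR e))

By XOR self-cancellation ((E XOR v) XOR v = E) then XOR self-cancellation ((E XOR v) XOR v = E):
= ((b XOR a) XOR e)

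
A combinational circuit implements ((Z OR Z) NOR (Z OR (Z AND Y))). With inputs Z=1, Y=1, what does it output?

Substituting: ((1 OR 1) NOR (1 OR (1 AND 1)))
= 0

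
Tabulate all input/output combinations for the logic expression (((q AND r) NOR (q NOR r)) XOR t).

t | r | q | Output
------------------
0 | 0 | 0 | 0
0 | 0 | 1 | 1
0 | 1 | 0 | 1
0 | 1 | 1 | 0
1 | 0 | 0 | 1
1 | 0 | 1 | 0
1 | 1 | 0 | 0
1 | 1 | 1 | 1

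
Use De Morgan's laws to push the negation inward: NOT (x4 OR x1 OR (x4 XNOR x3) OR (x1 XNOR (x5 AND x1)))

NOT x4 AND NOT x1 AND NOT (x4 XNOR x3) AND NOT (x1 XNOR (x5 AND x1))
De Morgan's: NOT(OR of terms) = AND of negations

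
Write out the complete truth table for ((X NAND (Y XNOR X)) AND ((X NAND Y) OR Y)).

Y | X | Output
--------------
0 | 0 | 1
0 | 1 | 1
1 | 0 | 1
1 | 1 | 0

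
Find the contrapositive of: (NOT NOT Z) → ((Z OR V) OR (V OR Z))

Contrapositive: NOT ((Z OR V) OR (V OR Z)) → NOT Z
Note: A statement and its contrapositive are logically equivalent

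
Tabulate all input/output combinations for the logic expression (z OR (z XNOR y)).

z | y | Output
--------------
0 | 0 | 1
0 | 1 | 0
1 | 0 | 1
1 | 1 | 1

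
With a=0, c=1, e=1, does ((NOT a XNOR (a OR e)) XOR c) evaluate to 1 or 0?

Substituting: ((NOT 0 XNOR (0 OR 1)) XOR 1)
= 0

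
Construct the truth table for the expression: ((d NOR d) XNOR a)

a | d | Output
--------------
0 | 0 | 0
0 | 1 | 1
1 | 0 | 1
1 | 1 | 0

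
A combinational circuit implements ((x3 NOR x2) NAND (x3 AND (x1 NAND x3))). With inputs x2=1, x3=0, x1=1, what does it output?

Substituting: ((0 NOR 1) NAND (0 AND (1 NAND 0)))
= 1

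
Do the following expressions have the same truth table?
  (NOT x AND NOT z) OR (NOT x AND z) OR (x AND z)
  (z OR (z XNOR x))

Yes, they are equivalent — the two output columns agree on all 4 assignments:
x | z | Expression 1 | Expression 2
-----------------------------------
0 | 0 | 1 | 1
0 | 1 | 1 | 1
1 | 0 | 0 | 0
1 | 1 | 1 | 1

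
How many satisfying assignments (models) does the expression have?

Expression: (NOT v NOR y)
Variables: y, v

Satisfying assignments: (0,1)
Count: 1 out of 4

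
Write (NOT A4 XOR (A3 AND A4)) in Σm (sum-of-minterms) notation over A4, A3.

Σm(0, 1, 3) = (NOT A4 AND NOT A3) OR (NOT A4 AND A3) OR (A4 AND A3)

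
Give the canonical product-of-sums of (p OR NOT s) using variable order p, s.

ΠM(1) = (p OR NOT s)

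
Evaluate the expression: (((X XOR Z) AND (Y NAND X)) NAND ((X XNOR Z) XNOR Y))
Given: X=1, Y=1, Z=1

Substituting: (((1 XOR 1) AND (1 NAND 1)) NAND ((1 XNOR 1) XNOR 1))
= 1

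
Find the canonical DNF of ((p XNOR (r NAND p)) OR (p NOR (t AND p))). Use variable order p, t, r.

(NOT p AND NOT t AND NOT r) OR (NOT p AND NOT t AND r) OR (NOT p AND t AND NOT r) OR (NOT p AND t AND r) OR (p AND NOT t AND NOT r) OR (p AND t AND NOT r)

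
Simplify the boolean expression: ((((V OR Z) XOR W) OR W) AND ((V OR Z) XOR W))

By absorption (E AND (E OR v) = E):
= ((V OR Z) XOR W)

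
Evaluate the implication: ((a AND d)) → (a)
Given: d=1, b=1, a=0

Antecedent ((a AND d)) = 0; consequent (a) = 0.
0 → 0 = 1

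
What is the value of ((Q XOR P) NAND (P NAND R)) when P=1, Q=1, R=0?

Substituting: ((1 XOR 1) NAND (1 NAND 0))
= 1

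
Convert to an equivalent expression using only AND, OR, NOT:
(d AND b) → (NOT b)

NOT (d AND b) OR (NOT b)
(Implication elimination: A → B = NOT A OR B)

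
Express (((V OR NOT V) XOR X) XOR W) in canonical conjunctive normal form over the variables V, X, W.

(V OR X OR NOT W) AND (V OR NOT X OR W) AND (NOT V OR X OR NOT W) AND (NOT V OR NOT X OR W)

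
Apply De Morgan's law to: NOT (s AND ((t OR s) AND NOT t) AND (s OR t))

NOT s OR NOT ((t OR s) AND NOT t) OR NOT (s OR t)
De Morgan's: NOT(AND of terms) = OR of negations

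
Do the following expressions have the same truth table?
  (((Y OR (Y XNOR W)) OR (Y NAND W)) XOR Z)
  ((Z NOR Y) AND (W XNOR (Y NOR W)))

No. Counterexample: with Z=0, Y=0, W=0, Expression 1 = 1 but Expression 2 = 0.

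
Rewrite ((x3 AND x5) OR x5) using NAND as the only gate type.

((((x3 NAND x5) NAND (x3 NAND x5)) NAND ((x3 NAND x5) NAND (x3 NAND x5))) NAND (x5 NAND x5))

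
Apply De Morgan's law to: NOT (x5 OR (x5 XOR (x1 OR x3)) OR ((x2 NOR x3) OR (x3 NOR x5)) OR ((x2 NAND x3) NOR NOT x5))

NOT x5 AND NOT (x5 XOR (x1 OR x3)) AND NOT ((x2 NOR x3) OR (x3 NOR x5)) AND NOT ((x2 NAND x3) NOR NOT x5)
De Morgan's: NOT(OR of terms) = AND of negations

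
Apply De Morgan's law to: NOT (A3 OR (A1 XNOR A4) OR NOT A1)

NOT A3 AND NOT (A1 XNOR A4) AND A1
De Morgan's: NOT(OR of terms) = AND of negations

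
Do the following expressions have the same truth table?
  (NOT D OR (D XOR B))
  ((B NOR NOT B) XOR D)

No. Counterexample: with B=0, D=0, Expression 1 = 1 but Expression 2 = 0.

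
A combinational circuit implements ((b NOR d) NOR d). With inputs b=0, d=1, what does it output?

Substituting: ((0 NOR 1) NOR 1)
= 0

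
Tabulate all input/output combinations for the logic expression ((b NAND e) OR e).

b | e | Output
--------------
0 | 0 | 1
0 | 1 | 1
1 | 0 | 1
1 | 1 | 1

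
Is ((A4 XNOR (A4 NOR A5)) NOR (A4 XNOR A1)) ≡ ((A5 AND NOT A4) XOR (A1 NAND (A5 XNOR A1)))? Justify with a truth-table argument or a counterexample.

No. Counterexample: with A1=0, A5=0, A4=0, Expression 1 = 0 but Expression 2 = 1.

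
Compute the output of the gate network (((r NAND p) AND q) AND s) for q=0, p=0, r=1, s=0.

Substituting: (((1 NAND 0) AND 0) AND 0)
= 0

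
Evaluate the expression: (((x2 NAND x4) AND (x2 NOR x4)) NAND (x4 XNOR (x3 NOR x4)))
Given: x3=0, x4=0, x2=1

Substituting: (((1 NAND 0) AND (1 NOR 0)) NAND (0 XNOR (0 NOR 0)))
= 1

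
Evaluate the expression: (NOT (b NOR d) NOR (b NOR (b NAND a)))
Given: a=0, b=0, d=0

Substituting: (NOT (0 NOR 0) NOR (0 NOR (0 NAND 0)))
= 1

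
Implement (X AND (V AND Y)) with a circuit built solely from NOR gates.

((X NOR X) NOR (((V NOR V) NOR (Y NOR Y)) NOR ((V NOR V) NOR (Y NOR Y))))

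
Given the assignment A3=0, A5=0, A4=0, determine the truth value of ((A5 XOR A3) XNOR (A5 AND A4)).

Substituting: ((0 XOR 0) XNOR (0 AND 0))
= 1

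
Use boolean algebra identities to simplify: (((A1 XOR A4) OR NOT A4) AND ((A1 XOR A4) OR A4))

By distribution ((E OR v) AND (E OR NOT v) = E):
= (A1 XOR A4)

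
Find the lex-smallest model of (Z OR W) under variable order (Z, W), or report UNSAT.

Z=0, W=1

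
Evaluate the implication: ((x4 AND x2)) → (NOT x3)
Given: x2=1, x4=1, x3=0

Antecedent ((x4 AND x2)) = 1; consequent (NOT x3) = 1.
1 → 1 = 1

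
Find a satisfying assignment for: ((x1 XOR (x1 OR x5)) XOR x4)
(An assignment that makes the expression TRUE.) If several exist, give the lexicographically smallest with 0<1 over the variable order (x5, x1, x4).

x5=0, x1=0, x4=1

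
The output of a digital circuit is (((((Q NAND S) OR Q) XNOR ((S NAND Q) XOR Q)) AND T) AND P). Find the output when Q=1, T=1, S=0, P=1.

Substituting: (((((1 NAND 0) OR 1) XNOR ((0 NAND 1) XOR 1)) AND 1) AND 1)
= 0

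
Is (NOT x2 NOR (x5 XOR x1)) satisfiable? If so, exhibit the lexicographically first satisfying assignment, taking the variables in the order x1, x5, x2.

x1=0, x5=0, x2=1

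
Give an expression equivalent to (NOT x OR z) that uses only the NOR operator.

(((x NOR x) NOR z) NOR ((x NOR x) NOR z))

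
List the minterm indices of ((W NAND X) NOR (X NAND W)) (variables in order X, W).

Σm(3) = (X AND W)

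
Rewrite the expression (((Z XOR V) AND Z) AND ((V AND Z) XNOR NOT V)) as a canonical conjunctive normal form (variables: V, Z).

(V OR Z) AND (V OR NOT Z) AND (NOT V OR Z) AND (NOT V OR NOT Z)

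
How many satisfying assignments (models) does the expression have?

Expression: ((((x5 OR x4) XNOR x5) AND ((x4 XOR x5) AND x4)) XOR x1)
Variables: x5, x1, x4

Satisfying assignments: (0,1,0), (0,1,1), (1,1,0), (1,1,1)
Count: 4 out of 8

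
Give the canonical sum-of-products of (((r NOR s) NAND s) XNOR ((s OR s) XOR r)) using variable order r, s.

Σm(1, 2) = (NOT r AND s) OR (r AND NOT s)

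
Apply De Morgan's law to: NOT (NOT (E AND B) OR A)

(E AND B) AND NOT A
De Morgan's: NOT(OR of terms) = AND of negations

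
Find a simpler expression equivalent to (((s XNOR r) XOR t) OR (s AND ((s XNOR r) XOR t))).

By absorption (E OR (E AND v) = E):
= ((s XNOR r) XOR t)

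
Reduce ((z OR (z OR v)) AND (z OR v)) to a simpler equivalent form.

By absorption (E AND (E OR v) = E):
= (z OR v)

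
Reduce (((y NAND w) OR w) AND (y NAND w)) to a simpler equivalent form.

By absorption (E AND (E OR v) = E):
= (y NAND w)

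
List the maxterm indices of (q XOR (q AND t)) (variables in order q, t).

ΠM(0, 1, 3) = (q OR t) AND (q OR NOT t) AND (NOT q OR NOT t)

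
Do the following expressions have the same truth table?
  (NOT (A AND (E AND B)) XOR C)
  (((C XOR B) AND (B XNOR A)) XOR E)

No. Counterexample: with B=0, E=0, A=0, C=0, Expression 1 = 1 but Expression 2 = 0.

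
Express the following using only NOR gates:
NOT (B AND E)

(((B NOR B) NOR (E NOR E)) NOR ((B NOR B) NOR (E NOR E)))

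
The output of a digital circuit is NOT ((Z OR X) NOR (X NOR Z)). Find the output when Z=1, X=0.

Substituting: NOT ((1 OR 0) NOR (0 NOR 1))
= 1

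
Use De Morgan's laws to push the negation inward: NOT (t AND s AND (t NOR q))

NOT t OR NOT s OR NOT (t NOR q)
De Morgan's: NOT(AND of terms) = OR of negations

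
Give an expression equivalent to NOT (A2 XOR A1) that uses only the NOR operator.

(((((A2 NOR A1) NOR (A2 NOR A1)) NOR ((A2 NOR A1) NOR (A2 NOR A1))) NOR ((((A2 NOR A2) NOR (A1 NOR A1)) NOR ((A2 NOR A2) NOR (A1 NOR A1))) NOR (((A2 NOR A2) NOR (A1 NOR A1)) NOR ((A2 NOR A2) NOR (A1 NOR A1))))) NOR ((((A2 NOR A1) NOR (A2 NOR A1)) NOR ((A2 NOR A1) NOR (A2 NOR A1))) NOR ((((A2 NOR A2) NOR (A1 NOR A1)) NOR ((A2 NOR A2) NOR (A1 NOR A1))) NOR (((A2 NOR A2) NOR (A1 NOR A1)) NOR ((A2 NOR A2) NOR (A1 NOR A1))))))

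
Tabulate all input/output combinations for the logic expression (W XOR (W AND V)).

W | V | Output
--------------
0 | 0 | 0
0 | 1 | 0
1 | 0 | 1
1 | 1 | 0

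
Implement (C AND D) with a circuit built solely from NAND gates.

((C NAND D) NAND (C NAND D))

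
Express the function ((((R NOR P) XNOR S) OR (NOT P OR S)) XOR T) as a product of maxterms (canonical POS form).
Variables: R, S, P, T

ΠM(1, 3, 5, 7, 9, 11, 13, 15) = (R OR S OR P OR NOT T) AND (R OR S OR NOT P OR NOT T) AND (R OR NOT S OR P OR NOT T) AND (R OR NOT S OR NOT P OR NOT T) AND (NOT R OR S OR P OR NOT T) AND (NOT R OR S OR NOT P OR NOT T) AND (NOT R OR NOT S OR P OR NOT T) AND (NOT R OR NOT S OR NOT P OR NOT T)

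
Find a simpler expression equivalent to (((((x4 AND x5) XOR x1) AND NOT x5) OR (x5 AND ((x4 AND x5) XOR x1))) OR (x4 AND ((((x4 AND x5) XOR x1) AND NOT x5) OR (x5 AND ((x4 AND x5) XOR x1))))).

By absorption (E OR (E AND v) = E) then distribution ((E AND v) OR (E AND NOT v) = E):
= ((x4 AND x5) XOR x1)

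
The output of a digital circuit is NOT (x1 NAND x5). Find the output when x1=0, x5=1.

Substituting: NOT (0 NAND 1)
= 0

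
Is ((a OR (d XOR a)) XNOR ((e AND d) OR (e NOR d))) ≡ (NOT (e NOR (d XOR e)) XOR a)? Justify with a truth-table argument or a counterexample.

No. Counterexample: with d=1, a=0, e=0, Expression 1 = 0 but Expression 2 = 1.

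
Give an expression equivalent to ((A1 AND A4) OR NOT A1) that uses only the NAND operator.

((((A1 NAND A4) NAND (A1 NAND A4)) NAND ((A1 NAND A4) NAND (A1 NAND A4))) NAND ((A1 NAND A1) NAND (A1 NAND A1)))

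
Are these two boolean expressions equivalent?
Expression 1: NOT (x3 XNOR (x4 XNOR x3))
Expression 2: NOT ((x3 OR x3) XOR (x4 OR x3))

No. Counterexample: with x3=1, x4=1, Expression 1 = 0 but Expression 2 = 1.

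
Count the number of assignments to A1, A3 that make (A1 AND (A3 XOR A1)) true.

Satisfying assignments: (1,0)
Count: 1 out of 4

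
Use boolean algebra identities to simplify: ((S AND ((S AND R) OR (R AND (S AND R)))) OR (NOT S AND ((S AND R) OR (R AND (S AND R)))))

By distribution ((E AND v) OR (E AND NOT v) = E) then absorption (E OR (E AND v) = E):
= (S AND R)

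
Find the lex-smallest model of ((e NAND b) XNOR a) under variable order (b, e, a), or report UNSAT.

b=0, e=0, a=1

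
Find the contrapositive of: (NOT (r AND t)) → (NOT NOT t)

Contrapositive: NOT t → (r AND t)
Note: A statement and its contrapositive are logically equivalent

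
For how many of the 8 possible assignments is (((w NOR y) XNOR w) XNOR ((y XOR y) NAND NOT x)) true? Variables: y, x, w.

Satisfying assignments: (1,0,0), (1,1,0)
Count: 2 out of 8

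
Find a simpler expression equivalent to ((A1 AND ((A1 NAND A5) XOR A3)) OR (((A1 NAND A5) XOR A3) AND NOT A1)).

By distribution ((E AND v) OR (E AND NOT v) = E):
= ((A1 NAND A5) XOR A3)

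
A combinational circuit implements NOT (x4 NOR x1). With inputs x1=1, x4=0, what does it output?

Substituting: NOT (0 NOR 1)
= 1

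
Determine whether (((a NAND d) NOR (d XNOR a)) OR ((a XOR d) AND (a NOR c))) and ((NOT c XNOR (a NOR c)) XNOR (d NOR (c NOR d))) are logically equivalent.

No. Counterexample: with c=0, d=0, a=1, Expression 1 = 0 but Expression 2 = 1.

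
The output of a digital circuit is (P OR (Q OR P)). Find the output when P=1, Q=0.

Substituting: (1 OR (0 OR 1))
= 1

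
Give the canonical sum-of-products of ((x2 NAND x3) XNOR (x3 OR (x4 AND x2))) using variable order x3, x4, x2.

Σm(3, 4, 6) = (NOT x3 AND x4 AND x2) OR (x3 AND NOT x4 AND NOT x2) OR (x3 AND x4 AND NOT x2)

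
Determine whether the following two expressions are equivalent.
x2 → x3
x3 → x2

No, Converse is not equivalent to original (counterexample: x2=0, x3=1)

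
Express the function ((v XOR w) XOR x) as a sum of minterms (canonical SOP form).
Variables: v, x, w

Σm(1, 2, 4, 7) = (NOT v AND NOT x AND w) OR (NOT v AND x AND NOT w) OR (v AND NOT x AND NOT w) OR (v AND x AND w)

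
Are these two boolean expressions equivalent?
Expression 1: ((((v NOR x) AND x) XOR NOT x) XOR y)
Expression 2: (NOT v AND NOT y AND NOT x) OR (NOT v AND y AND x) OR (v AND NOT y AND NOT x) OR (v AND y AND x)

Yes, they are equivalent — the two output columns agree on all 8 assignments:
v | y | x | Expression 1 | Expression 2
---------------------------------------
0 | 0 | 0 | 1 | 1
0 | 0 | 1 | 0 | 0
0 | 1 | 0 | 0 | 0
0 | 1 | 1 | 1 | 1
1 | 0 | 0 | 1 | 1
1 | 0 | 1 | 0 | 0
1 | 1 | 0 | 0 | 0
1 | 1 | 1 | 1 | 1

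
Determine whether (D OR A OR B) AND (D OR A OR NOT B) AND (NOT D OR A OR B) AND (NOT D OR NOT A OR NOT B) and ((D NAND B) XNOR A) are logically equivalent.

Yes, they are equivalent — the two output columns agree on all 8 assignments:
D | A | B | Expression 1 | Expression 2
---------------------------------------
0 | 0 | 0 | 0 | 0
0 | 0 | 1 | 0 | 0
0 | 1 | 0 | 1 | 1
0 | 1 | 1 | 1 | 1
1 | 0 | 0 | 0 | 0
1 | 0 | 1 | 1 | 1
1 | 1 | 0 | 1 | 1
1 | 1 | 1 | 0 | 0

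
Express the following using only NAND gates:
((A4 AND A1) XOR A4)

((((A4 NAND A1) NAND (A4 NAND A1)) NAND (((A4 NAND A1) NAND (A4 NAND A1)) NAND A4)) NAND (A4 NAND (((A4 NAND A1) NAND (A4 NAND A1)) NAND A4)))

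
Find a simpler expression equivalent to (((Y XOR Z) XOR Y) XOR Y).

By XOR self-cancellation ((E XOR v) XOR v = E):
= (Y XOR Z)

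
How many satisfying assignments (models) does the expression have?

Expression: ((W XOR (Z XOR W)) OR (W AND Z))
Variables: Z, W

Satisfying assignments: (1,0), (1,1)
Count: 2 out of 4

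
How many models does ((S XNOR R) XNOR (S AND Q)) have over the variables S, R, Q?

Satisfying assignments: (0,1,0), (0,1,1), (1,0,0), (1,1,1)
Count: 4 out of 8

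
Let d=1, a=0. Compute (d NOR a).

Substituting: (1 NOR 0)
= 0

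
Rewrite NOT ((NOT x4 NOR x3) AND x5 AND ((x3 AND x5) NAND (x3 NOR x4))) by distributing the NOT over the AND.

NOT (NOT x4 NOR x3) OR NOT x5 OR NOT ((x3 AND x5) NAND (x3 NOR x4))
De Morgan's: NOT(AND of terms) = OR of negations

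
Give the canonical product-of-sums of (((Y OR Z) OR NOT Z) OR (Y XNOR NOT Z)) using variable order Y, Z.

ΠM() = TRUE (no maxterms)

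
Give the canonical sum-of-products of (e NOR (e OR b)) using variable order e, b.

Σm(0) = (NOT e AND NOT b)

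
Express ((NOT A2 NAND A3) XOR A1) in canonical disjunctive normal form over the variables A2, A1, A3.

(NOT A2 AND NOT A1 AND NOT A3) OR (NOT A2 AND A1 AND A3) OR (A2 AND NOT A1 AND NOT A3) OR (A2 AND NOT A1 AND A3)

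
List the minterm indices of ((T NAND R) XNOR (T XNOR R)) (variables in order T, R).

Σm(0) = (NOT T AND NOT R)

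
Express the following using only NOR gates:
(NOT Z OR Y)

(((Z NOR Z) NOR Y) NOR ((Z NOR Z) NOR Y))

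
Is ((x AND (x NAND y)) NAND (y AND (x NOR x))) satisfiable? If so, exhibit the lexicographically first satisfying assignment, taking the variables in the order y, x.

y=0, x=0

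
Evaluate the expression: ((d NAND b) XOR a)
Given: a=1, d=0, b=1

Substituting: ((0 NAND 1) XOR 1)
= 0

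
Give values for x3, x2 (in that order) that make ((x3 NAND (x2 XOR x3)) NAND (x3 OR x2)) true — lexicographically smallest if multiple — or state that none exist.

x3=0, x2=0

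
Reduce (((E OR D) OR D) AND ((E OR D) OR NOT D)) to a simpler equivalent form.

By distribution ((E OR v) AND (E OR NOT v) = E):
= (E OR D)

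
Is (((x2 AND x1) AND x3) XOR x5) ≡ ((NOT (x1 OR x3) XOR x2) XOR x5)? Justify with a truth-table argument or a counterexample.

No. Counterexample: with x2=0, x3=0, x5=0, x1=0, Expression 1 = 0 but Expression 2 = 1.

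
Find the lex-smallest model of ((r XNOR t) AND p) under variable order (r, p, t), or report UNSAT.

r=0, p=1, t=0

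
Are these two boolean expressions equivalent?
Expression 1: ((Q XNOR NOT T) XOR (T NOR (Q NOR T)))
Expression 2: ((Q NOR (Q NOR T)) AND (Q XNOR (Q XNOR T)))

Yes, they are equivalent — the two output columns agree on all 4 assignments:
Q | T | Expression 1 | Expression 2
-----------------------------------
0 | 0 | 0 | 0
0 | 1 | 1 | 1
1 | 0 | 0 | 0
1 | 1 | 0 | 0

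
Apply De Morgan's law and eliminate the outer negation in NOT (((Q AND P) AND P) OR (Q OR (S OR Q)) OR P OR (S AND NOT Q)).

NOT ((Q AND P) AND P) AND NOT (Q OR (S OR Q)) AND NOT P AND NOT (S AND NOT Q)
De Morgan's: NOT(OR of terms) = AND of negations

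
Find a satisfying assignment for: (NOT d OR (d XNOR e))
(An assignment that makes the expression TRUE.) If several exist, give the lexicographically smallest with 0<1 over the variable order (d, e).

d=0, e=0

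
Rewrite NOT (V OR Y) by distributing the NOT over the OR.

NOT V AND NOT Y
De Morgan's: NOT(OR of terms) = AND of negations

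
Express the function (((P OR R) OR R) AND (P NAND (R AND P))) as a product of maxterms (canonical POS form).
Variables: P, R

ΠM(0, 3) = (P OR R) AND (NOT P OR NOT R)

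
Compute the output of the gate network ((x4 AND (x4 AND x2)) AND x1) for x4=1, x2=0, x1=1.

Substituting: ((1 AND (1 AND 0)) AND 1)
= 0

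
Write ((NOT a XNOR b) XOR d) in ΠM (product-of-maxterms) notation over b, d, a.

ΠM(0, 3, 5, 6) = (b OR d OR a) AND (b OR NOT d OR NOT a) AND (NOT b OR d OR NOT a) AND (NOT b OR NOT d OR a)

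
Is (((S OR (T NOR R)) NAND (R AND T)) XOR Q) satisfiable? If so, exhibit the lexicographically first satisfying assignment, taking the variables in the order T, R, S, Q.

T=0, R=0, S=0, Q=0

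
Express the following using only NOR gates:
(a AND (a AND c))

((a NOR a) NOR (((a NOR a) NOR (c NOR c)) NOR ((a NOR a) NOR (c NOR c))))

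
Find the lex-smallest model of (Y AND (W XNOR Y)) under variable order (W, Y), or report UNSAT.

W=1, Y=1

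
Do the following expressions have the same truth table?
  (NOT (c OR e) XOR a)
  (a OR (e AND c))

No. Counterexample: with e=0, a=0, c=0, Expression 1 = 1 but Expression 2 = 0.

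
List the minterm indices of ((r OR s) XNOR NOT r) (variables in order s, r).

Σm(2) = (s AND NOT r)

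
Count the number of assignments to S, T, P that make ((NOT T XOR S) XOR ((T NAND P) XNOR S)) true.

Satisfying assignments: (0,0,0), (0,0,1), (0,1,1), (1,0,0), (1,0,1), (1,1,1)
Count: 6 out of 8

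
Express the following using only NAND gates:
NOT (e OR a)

(((e NAND e) NAND (a NAND a)) NAND ((e NAND e) NAND (a NAND a)))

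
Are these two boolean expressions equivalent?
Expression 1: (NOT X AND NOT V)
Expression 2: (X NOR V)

Yes, they are equivalent — the two output columns agree on all 4 assignments:
X | V | Expression 1 | Expression 2
-----------------------------------
0 | 0 | 1 | 1
0 | 1 | 0 | 0
1 | 0 | 0 | 0
1 | 1 | 0 | 0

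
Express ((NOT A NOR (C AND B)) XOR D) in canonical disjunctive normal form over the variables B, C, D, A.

(NOT B AND NOT C AND NOT D AND A) OR (NOT B AND NOT C AND D AND NOT A) OR (NOT B AND C AND NOT D AND A) OR (NOT B AND C AND D AND NOT A) OR (B AND NOT C AND NOT D AND A) OR (B AND NOT C AND D AND NOT A) OR (B AND C AND D AND NOT A) OR (B AND C AND D AND A)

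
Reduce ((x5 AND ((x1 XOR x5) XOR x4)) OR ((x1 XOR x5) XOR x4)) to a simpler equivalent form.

By absorption (E OR (E AND v) = E):
= ((x1 XOR x5) XOR x4)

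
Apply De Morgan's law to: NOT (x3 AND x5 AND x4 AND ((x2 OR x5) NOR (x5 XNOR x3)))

NOT x3 OR NOT x5 OR NOT x4 OR NOT ((x2 OR x5) NOR (x5 XNOR x3))
De Morgan's: NOT(AND of terms) = OR of negations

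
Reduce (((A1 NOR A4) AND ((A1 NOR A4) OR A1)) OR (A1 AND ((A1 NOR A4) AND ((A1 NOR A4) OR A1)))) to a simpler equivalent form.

By absorption (E OR (E AND v) = E) then absorption (E AND (E OR v) = E):
= (A1 NOR A4)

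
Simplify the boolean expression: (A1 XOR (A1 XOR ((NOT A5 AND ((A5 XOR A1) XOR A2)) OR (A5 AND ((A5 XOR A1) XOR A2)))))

By XOR self-cancellation ((E XOR v) XOR v = E) then distribution ((E AND v) OR (E AND NOT v) = E):
= ((A5 XOR A1) XOR A2)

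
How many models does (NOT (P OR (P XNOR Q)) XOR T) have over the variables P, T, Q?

Satisfying assignments: (0,0,1), (0,1,0), (1,1,0), (1,1,1)
Count: 4 out of 8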